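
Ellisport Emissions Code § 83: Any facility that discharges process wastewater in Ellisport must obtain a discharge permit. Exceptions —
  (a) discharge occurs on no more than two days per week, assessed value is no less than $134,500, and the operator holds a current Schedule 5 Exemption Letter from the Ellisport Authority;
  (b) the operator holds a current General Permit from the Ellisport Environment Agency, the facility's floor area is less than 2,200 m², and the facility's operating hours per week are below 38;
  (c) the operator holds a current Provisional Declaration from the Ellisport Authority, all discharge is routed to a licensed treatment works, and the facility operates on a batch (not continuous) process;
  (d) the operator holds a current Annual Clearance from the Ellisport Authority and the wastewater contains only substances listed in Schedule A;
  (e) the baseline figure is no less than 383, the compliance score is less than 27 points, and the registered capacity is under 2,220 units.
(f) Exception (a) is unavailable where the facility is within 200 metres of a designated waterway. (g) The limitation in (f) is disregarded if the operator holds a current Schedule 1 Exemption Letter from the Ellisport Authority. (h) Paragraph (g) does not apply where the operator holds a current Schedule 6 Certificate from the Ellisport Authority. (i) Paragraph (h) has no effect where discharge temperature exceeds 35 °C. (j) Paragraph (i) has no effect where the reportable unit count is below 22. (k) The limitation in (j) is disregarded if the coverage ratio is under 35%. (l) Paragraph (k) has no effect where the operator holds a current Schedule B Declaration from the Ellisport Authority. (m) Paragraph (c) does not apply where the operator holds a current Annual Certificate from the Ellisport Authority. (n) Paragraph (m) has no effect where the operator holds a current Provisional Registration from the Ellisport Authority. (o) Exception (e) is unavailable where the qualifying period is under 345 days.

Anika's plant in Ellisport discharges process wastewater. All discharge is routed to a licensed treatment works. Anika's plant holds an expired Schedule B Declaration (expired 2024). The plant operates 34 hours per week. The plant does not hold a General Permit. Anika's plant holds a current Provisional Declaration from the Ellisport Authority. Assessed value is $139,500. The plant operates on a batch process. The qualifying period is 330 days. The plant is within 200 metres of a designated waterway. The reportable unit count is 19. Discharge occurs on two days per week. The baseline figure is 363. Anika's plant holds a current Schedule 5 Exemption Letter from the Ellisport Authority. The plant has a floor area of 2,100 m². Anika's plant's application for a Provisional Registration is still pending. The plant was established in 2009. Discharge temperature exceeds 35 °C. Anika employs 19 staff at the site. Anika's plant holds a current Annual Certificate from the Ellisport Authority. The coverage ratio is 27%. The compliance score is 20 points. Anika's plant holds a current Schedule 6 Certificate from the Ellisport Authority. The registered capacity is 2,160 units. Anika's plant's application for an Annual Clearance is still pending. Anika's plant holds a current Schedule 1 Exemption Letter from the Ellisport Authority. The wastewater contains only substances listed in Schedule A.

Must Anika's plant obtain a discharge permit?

Exception (a): discharge occurs on no more than two days per week; assessed value is $139,500, meeting the $134,500 threshold; a current Schedule 5 Exemption Letter is held — every condition holds. Under paragraphs (f)–(l): (f) would limit (a) — the plant is within 200 m of a designated waterway — but (g) sets (f) aside: (g) operates — a current Schedule 1 Exemption Letter is held. (h) is engaged (a current Schedule 6 Certificate is held), but is itself disapplied by (i): (i) is engaged — discharge temperature exceeds 35 °C. (j) would limit (i) — the reportable unit count is 19, below the 22 limit — but (k) sets (j) aside: (k) operates against (j): the coverage ratio is 27%, under the 35% limit. (l), which would lift (k), does not operate here — the Schedule B Declaration is not current. Exception (a) stands.
Exception (b) fails — no General Permit is held.
Exception (c)'s conditions are all satisfied: a current Provisional Declaration is held; discharge is routed to a licensed treatment works; the facility operates on a batch process. But: (m) is triggered — a current Annual Certificate is held. (n), which would lift (m), is not engaged — no current Provisional Registration is held. (c) is therefore removed.
Exception (d) requires that the operator holds a current Annual Clearance from the Ellisport Authority; but no current Annual Clearance is held, so (d) is unavailable.
Exception (e) does not apply: the baseline figure is 363, short of 383.

No — exception (a) applies; Anika's plant is not required to obtain a discharge permit.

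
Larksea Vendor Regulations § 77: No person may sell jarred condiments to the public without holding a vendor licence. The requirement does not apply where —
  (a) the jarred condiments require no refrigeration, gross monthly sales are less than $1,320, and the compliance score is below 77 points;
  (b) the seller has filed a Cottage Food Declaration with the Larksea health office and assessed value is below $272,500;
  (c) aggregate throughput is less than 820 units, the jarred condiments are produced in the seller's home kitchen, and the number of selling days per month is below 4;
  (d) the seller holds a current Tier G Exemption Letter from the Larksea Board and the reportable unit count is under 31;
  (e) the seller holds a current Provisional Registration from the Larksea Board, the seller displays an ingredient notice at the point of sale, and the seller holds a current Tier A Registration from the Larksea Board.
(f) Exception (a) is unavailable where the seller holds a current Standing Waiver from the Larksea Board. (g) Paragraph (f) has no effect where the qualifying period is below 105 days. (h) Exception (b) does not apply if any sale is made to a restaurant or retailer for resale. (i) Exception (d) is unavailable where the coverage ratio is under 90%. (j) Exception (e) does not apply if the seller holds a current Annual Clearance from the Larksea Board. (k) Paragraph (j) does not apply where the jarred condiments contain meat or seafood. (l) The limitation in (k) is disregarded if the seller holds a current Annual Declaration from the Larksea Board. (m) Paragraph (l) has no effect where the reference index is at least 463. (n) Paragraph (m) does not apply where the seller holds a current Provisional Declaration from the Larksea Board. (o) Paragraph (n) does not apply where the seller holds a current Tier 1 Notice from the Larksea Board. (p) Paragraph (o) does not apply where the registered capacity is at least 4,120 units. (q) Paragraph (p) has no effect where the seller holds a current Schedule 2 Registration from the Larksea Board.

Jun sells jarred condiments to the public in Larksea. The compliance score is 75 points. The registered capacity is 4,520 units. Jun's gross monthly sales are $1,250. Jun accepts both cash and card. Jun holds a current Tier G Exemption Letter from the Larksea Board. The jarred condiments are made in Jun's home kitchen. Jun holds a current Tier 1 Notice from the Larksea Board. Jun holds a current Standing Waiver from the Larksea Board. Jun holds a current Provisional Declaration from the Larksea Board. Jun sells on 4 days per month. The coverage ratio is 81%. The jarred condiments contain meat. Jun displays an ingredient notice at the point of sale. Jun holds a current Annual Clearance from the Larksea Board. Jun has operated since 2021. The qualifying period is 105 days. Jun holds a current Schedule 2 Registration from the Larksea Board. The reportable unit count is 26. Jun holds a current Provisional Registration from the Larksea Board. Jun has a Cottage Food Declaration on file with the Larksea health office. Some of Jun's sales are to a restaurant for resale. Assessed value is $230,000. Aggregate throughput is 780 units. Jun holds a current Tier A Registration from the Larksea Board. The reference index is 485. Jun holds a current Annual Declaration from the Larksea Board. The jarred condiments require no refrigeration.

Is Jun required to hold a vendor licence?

No — exception (e) applies; Jun is not required to hold a vendor licence.

Exception (a): the jarred condiments are shelf-stable; gross monthly sales are $1,250, less than the $1,320 limit; the compliance score is 75 points, below the 77 points limit — every condition holds. However, paragraphs (f)–(g) must be considered: (f) operates — a current Standing Waiver is held. (g), which would lift (f), is not triggered — the qualifying period is 105 days, not below 105 days. (a) is therefore removed.
Exception (b)'s conditions are all satisfied: a Cottage Food Declaration is on file; assessed value is $230,000, below the $272,500 limit. But applying paragraph (h): (h) applies — some sales are to a restaurant for resale. So (b) is unavailable.
Exception (c) requires that the number of selling days per month is below 4; but the number of selling days per month is 4, not below 4, so (c) is unavailable.
All of (d)'s requirements are met (a current Tier G Exemption Letter is held; the reportable unit count is 26, under the 31 limit). But: (i) operates against (d): the coverage ratio is 81%, under the 90% limit. So (d) is unavailable.
Exception (e) is satisfied on its face — a current Provisional Registration is held; an ingredient notice is displayed; a current Tier A Registration is held. Applying paragraphs (j)–(q): (j) is triggered (a current Annual Clearance is held), but is itself disapplied by (k): (k) operates against (j): the jarred condiments contain meat. (l) would limit (k) — a current Annual Declaration is held — but (m) sets (l) aside: (m) operates — the reference index is 485, meeting the 463 threshold. (n) is engaged (a current Provisional Declaration is held), but is displaced by (o): (o) operates against (n): a current Tier 1 Notice is held. (p) would limit (o) — the registered capacity is 4,520 units, meeting the 4,120 units threshold — but (q) sets (p) aside: (q) operates against (p): a current Schedule 2 Registration is held. Exception (e) stands.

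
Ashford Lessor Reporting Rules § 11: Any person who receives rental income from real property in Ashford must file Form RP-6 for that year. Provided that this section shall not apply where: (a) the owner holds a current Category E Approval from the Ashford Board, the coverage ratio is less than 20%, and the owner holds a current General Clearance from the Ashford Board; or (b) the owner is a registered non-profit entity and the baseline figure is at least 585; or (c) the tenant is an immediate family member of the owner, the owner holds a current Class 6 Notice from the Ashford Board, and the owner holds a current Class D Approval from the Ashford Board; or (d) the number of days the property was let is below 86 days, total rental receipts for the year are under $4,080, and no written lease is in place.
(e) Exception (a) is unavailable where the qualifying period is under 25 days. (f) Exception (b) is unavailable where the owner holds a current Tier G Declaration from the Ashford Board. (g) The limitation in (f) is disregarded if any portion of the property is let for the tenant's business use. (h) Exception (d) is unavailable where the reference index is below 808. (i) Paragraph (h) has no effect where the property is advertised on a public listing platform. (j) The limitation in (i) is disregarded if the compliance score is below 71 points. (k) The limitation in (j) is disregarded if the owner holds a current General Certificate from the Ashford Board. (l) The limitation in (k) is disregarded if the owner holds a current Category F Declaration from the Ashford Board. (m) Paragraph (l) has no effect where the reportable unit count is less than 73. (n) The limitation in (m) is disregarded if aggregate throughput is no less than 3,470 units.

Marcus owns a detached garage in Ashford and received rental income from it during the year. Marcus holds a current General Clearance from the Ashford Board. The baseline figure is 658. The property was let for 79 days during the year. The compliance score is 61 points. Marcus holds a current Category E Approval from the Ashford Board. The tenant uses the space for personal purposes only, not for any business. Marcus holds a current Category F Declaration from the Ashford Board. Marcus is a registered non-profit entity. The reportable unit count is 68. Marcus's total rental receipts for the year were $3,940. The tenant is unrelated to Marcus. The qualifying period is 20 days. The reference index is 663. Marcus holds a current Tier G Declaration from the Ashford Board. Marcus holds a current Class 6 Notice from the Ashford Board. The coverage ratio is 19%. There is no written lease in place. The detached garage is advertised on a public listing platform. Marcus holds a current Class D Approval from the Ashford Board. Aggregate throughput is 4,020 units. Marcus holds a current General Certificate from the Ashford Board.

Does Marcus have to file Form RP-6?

Exception (a)'s conditions are all satisfied: a current Category E Approval is held; the coverage ratio is 19%, less than the 20% limit; a current General Clearance is held. But: (e) operates against (a): the qualifying period is 20 days, under the 25 days limit. So (a) is unavailable.
Exception (b) is satisfied on its face — Marcus is a registered non-profit; the baseline figure is 658, meeting the 585 threshold. Turning to paragraphs (f)–(g): (f) operates against (b): a current Tier G Declaration is held. (g) is not triggered (the space is used for personal purposes only), so (f) stands. So (b) is unavailable.
Exception (c) fails — the tenant is unrelated to the owner.
Exception (d) is satisfied on its face — the number of days the property was let is 79 days, below the 86 days limit; total rental receipts for the year are $3,940, under the $4,080 limit; there is no written lease. However, paragraphs (h)–(n) must be considered: (h) operates against (d): the reference index is 663, below the 808 limit. (i) would limit (h) — the property is publicly advertised — but (j) sets (i) aside: (j) applies — the compliance score is 61 points, below the 71 points limit. (k) is engaged (a current General Certificate is held), but is displaced by (l): (l) applies — a current Category F Declaration is held. (m) is engaged (the reportable unit count is 68, less than the 73 limit), but is itself disapplied by (n): (n) operates against (m): aggregate throughput is 4,020 units, meeting the 3,470 units threshold. (d) is therefore removed.
No exception applies. The general rule governs.

Yes — Marcus must file Form RP-6.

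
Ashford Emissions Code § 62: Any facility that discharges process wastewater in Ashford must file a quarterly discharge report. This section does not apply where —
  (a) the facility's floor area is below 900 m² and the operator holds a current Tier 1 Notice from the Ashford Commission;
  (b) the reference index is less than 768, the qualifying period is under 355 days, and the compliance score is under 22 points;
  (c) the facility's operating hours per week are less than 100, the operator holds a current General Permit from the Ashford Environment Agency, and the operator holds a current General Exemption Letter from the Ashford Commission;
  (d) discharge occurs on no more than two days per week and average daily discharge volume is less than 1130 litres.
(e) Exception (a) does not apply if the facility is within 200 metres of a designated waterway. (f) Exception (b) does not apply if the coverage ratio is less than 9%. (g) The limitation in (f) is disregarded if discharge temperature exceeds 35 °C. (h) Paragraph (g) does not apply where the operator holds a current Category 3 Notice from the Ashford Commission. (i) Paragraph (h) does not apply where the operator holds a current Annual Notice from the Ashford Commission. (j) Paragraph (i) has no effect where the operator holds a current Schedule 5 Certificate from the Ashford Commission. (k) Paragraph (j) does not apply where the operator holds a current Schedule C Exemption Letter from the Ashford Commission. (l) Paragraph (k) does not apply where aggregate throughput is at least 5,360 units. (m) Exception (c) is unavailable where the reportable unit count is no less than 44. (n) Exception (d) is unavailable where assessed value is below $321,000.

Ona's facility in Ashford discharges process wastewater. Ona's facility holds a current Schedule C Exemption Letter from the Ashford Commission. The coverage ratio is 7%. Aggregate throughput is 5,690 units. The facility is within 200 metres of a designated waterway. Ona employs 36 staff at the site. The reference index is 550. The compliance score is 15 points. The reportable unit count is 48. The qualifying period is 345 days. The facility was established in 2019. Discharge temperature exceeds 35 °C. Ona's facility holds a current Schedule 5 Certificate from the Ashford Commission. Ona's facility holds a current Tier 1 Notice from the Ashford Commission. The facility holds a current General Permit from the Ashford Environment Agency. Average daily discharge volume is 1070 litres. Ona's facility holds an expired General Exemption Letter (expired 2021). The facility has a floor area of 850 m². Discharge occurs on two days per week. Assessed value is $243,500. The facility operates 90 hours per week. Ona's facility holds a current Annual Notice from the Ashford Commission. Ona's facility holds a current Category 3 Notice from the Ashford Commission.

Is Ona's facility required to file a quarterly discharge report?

All of (a)'s requirements are met (the facility's floor area is 850 m², below the 900 m² limit; a current Tier 1 Notice is held). But: (e) operates — the facility is within 200 m of a designated waterway. So (a) is unavailable.
Exception (b) is satisfied on its face — the reference index is 550, less than the 768 limit; the qualifying period is 345 days, under the 355 days limit; the compliance score is 15 points, under the 22 points limit. However, paragraphs (f)–(l) must be considered: (f) is engaged — the coverage ratio is 7%, less than the 9% limit. (g) operates (discharge temperature exceeds 35 °C), but is itself disapplied by (h): (h) operates against (g): a current Category 3 Notice is held. (i) is triggered (a current Annual Notice is held), but is itself disapplied by (j): (j) operates — a current Schedule 5 Certificate is held. (k) would limit (j) — a current Schedule C Exemption Letter is held — but (l) sets (k) aside: (l) operates against (k): aggregate throughput is 5,690 units, meeting the 5,360 units threshold. Exception (b) does not apply.
Exception (c) requires that the operator holds a current General Exemption Letter from the Ashford Commission; but the General Exemption Letter is not current, so (c) is unavailable.
All of (d)'s requirements are met (discharge occurs on no more than two days per week; average daily discharge volume is 1070 litres, less than the 1130 litres limit). Turning to paragraph (n): (n) is triggered — assessed value is $243,500, below the $321,000 limit. (d) is therefore removed.
No exception is made out. Ona's facility falls within the general rule.

Yes — Ona's facility must file a quarterly discharge report.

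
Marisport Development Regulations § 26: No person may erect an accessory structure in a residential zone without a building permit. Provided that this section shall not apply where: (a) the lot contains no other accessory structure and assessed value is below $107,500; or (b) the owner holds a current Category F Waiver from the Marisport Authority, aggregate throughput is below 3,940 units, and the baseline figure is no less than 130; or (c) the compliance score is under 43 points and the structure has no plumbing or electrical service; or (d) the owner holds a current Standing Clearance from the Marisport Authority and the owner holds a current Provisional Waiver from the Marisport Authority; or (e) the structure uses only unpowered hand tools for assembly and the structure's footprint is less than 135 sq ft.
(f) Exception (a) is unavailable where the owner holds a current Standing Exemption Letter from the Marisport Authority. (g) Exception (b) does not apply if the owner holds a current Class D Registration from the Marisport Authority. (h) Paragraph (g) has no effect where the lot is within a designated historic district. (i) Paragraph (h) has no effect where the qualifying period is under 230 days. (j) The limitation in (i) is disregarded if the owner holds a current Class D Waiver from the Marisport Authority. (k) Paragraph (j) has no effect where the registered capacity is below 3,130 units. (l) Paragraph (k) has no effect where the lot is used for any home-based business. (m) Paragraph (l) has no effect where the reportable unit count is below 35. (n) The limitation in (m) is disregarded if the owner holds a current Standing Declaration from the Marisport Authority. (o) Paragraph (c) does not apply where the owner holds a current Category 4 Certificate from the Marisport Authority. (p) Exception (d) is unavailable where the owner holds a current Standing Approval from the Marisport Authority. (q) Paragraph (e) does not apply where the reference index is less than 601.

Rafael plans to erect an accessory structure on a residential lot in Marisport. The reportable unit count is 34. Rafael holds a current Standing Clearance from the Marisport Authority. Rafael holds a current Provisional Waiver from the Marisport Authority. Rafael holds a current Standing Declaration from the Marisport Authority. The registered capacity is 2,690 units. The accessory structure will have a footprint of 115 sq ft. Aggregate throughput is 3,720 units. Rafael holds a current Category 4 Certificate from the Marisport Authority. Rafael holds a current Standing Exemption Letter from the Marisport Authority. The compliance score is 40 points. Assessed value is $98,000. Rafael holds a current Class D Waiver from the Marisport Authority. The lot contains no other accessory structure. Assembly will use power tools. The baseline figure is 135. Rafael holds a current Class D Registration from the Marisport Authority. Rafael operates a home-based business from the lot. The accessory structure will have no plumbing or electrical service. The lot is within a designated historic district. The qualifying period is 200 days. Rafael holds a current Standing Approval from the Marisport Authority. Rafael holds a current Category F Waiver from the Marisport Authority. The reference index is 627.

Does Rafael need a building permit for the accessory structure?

No — exception (b) applies; Rafael does not need a building permit.

Exception (a): the lot has no other accessory structure; assessed value is $98,000, below the $107,500 limit — every condition holds. But applying paragraph (f): (f) operates against (a): a current Standing Exemption Letter is held. So (a) is unavailable.
Exception (b): a current Category F Waiver is held; aggregate throughput is 3,720 units, below the 3,940 units limit; the baseline figure is 135, meeting the 130 threshold — every condition holds. Applying paragraphs (g)–(n): (g) would limit (b) — a current Class D Registration is held — but (h) sets (g) aside: (h) operates against (g): the lot is in a historic district. (i) would limit (h) — the qualifying period is 200 days, under the 230 days limit — but (j) sets (i) aside: (j) operates against (i): a current Class D Waiver is held. (k) would limit (j) — the registered capacity is 2,690 units, below the 3,130 units limit — but (l) sets (k) aside: (l) operates against (k): a home-based business operates on the lot. (m) would limit (l) — the reportable unit count is 34, below the 35 limit — but (n) sets (m) aside: (n) operates against (m): a current Standing Declaration is held. (b) remains available.
Exception (c) is satisfied on its face — the compliance score is 40 points, under the 43 points limit; there is no plumbing or electrical service. But applying paragraph (o): (o) is engaged — a current Category 4 Certificate is held. So (c) is unavailable.
Exception (d)'s conditions are all satisfied: a current Standing Clearance is held; a current Provisional Waiver is held. Turning to paragraph (p): (p) applies — a current Standing Approval is held. (d) is therefore removed.
Exception (e) fails — assembly uses power tools.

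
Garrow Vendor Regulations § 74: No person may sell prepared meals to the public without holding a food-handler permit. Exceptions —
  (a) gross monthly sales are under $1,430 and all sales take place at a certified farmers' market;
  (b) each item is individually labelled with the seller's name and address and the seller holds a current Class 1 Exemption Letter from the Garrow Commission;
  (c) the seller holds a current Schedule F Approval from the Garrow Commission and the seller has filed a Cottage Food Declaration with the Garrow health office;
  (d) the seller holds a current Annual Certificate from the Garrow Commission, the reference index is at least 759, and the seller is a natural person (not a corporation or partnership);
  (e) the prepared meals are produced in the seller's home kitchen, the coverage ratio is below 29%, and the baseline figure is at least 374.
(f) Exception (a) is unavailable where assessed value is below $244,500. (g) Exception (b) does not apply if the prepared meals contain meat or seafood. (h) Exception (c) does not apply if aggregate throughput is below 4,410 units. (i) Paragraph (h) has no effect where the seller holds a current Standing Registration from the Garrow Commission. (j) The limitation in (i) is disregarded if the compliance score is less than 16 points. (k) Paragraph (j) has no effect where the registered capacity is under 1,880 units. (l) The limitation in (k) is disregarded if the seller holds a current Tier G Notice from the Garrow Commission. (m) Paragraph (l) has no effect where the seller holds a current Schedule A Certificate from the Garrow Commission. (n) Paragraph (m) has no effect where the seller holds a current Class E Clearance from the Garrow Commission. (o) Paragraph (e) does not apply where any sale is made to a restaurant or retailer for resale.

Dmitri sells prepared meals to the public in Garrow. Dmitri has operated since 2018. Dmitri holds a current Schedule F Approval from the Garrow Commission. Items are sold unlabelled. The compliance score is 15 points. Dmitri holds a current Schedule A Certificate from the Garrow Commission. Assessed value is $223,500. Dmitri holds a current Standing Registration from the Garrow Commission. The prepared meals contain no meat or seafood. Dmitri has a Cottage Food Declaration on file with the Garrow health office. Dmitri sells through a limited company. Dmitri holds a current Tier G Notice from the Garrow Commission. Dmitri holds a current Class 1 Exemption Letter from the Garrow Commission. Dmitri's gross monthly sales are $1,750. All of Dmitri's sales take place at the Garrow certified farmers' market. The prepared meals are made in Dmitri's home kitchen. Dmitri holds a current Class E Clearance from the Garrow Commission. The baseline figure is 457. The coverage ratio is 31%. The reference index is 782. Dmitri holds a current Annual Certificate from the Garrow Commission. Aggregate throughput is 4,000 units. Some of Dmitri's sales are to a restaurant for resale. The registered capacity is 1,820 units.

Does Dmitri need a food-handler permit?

Yes — Dmitri must hold a food-handler permit.

Exception (a) requires that gross monthly sales are under $1,430; but gross monthly sales are $1,750, not under $1,430, so (a) is unavailable.
Exception (b) fails — items are sold unlabelled.
All of (c)'s requirements are met (a current Schedule F Approval is held; a Cottage Food Declaration is on file). However, paragraphs (h)–(n) must be considered: (h) operates against (c): aggregate throughput is 4,000 units, below the 4,410 units limit. (i) would limit (h) — a current Standing Registration is held — but (j) sets (i) aside: (j) applies — the compliance score is 15 points, less than the 16 points limit. (k) operates (the registered capacity is 1,820 units, under the 1,880 units limit), but is overridden by (l): (l) operates against (k): a current Tier G Notice is held. (m) operates (a current Schedule A Certificate is held), but is displaced by (n): (n) operates against (m): a current Class E Clearance is held. Exception (c) does not apply.
Exception (d) does not apply: the seller operates through a limited company.
Exception (e) requires that the coverage ratio is below 29%; but the coverage ratio is 31%, not below 29%, so (e) is unavailable.
Every exception is unavailable, so the rule governs.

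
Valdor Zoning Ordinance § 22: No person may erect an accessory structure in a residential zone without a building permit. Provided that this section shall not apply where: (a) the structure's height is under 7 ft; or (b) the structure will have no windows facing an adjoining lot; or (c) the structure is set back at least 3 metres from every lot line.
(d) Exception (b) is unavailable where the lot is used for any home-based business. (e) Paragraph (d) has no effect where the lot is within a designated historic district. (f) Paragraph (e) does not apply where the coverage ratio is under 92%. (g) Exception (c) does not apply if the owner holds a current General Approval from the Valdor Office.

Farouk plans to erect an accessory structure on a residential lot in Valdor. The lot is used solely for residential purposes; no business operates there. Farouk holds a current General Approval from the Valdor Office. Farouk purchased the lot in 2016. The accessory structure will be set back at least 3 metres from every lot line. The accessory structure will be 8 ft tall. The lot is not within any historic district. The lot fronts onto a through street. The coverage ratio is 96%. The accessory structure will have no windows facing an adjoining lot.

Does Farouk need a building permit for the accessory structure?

No — exception (b) applies; Farouk does not need a building permit.

Exception (a) requires that the structure's height is under 7 ft; but the structure's height is 8 ft, not under 7 ft, so (a) is unavailable.
Exception (b)'s conditions are all satisfied: no windows face an adjoining lot. Considering the limiting provisions: (d) is not engaged — the lot is solely residential. (b) remains available.
Exception (c): the setback is at least 3 m on every side — every condition holds. However, paragraph (g) must be considered: (g) operates against (c): a current General Approval is held. (c) is therefore removed.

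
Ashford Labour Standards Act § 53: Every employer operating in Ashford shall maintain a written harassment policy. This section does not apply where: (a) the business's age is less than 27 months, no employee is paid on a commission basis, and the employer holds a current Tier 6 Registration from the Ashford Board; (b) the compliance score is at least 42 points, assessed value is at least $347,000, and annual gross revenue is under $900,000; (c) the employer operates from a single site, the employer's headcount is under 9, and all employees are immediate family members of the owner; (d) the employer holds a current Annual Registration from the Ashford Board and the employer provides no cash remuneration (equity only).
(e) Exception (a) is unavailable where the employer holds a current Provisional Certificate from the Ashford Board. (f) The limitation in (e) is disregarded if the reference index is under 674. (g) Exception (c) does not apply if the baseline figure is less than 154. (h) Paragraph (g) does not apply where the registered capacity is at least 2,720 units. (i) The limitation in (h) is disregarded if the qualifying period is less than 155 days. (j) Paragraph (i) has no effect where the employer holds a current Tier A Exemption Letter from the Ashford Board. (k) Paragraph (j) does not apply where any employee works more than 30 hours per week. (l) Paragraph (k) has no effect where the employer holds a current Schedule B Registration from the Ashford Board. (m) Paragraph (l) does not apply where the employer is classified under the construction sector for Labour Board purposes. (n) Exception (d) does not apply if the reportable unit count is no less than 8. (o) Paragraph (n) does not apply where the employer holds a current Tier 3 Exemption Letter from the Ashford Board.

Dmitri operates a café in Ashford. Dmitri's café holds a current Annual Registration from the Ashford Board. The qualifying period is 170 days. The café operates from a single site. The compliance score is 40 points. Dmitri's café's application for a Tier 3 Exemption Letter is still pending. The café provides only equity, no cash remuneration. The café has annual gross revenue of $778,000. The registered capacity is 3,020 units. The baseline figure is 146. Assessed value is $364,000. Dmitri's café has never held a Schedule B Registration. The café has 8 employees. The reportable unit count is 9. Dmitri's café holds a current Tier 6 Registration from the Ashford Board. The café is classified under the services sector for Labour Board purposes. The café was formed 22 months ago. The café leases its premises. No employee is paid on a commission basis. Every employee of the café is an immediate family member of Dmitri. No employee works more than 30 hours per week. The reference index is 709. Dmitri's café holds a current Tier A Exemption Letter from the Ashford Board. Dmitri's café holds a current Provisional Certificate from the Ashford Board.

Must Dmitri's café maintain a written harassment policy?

No — exception (c) applies; Dmitri's café is not required to maintain a written harassment policy.

All of (a)'s requirements are met (the business's age is 22 months, less than the 27 months limit; no employee is paid on commission; a current Tier 6 Registration is held). But applying paragraphs (e)–(f): (e) operates against (a): a current Provisional Certificate is held. (f) does not operate here (the reference index is 709, not under 674), so (e) stands. (a) is therefore removed.
Exception (b) does not apply: the compliance score is 40 points, short of 42 points.
All of (c)'s requirements are met (the employer operates from a single site; the employer's headcount is 8, under the 9 limit; every employee is an immediate family member). As to paragraphs (g)–(m): (g) would limit (c) — the baseline figure is 146, less than the 154 limit — but (h) sets (g) aside: (h) applies — the registered capacity is 3,020 units, meeting the 2,720 units threshold. (i), which would lift (h), is not engaged — the qualifying period is 170 days, not less than 155 days. So (c) applies.
Exception (d): a current Annual Registration is held; remuneration is equity-only — every condition holds. But: (n) operates — the reportable unit count is 9, meeting the 8 threshold. (o) is inapplicable (no current Tier 3 Exemption Letter is held), so (n) stands. (d) is therefore removed.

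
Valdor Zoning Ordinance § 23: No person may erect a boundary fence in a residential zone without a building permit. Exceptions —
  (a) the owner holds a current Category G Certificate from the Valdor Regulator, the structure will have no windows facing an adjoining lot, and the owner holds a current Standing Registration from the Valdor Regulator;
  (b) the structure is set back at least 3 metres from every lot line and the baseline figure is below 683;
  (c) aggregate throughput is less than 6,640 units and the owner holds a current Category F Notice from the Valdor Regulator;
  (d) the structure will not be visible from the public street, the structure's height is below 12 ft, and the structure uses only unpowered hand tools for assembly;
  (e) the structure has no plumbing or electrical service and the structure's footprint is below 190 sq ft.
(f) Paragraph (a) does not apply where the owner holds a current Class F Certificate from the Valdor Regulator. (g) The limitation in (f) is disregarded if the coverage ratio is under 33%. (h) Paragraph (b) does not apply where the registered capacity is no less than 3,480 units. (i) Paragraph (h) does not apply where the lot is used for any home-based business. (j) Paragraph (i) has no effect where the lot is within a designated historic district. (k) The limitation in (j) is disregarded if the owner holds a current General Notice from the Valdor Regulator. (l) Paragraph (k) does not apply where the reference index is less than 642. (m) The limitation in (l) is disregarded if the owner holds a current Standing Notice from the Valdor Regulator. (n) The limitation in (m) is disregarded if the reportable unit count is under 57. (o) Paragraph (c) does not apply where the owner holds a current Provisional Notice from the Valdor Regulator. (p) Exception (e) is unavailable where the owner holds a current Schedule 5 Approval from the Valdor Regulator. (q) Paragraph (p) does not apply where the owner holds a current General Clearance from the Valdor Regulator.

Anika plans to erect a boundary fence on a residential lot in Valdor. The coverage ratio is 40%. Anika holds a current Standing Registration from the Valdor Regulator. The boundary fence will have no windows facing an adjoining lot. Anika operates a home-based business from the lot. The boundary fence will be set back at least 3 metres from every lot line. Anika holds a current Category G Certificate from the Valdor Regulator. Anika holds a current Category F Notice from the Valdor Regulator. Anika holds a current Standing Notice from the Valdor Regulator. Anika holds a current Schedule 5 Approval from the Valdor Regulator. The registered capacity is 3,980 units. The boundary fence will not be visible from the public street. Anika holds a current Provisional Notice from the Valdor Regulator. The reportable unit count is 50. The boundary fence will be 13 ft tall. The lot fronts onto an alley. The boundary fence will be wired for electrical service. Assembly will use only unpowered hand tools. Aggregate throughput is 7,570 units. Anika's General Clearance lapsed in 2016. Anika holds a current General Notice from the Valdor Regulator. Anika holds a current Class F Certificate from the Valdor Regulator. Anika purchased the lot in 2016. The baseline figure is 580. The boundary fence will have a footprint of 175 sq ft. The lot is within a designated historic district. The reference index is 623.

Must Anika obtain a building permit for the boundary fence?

Yes — Anika must obtain a building permit.

Exception (a) is satisfied on its face — a current Category G Certificate is held; no windows face an adjoining lot; a current Standing Registration is held. But applying paragraphs (f)–(g): (f) operates against (a): a current Class F Certificate is held. (g), which would lift (f), is not triggered — the coverage ratio is 40%, not under 33%. So (a) is unavailable.
Exception (b)'s conditions are all satisfied: the setback is at least 3 m on every side; the baseline figure is 580, below the 683 limit. Turning to paragraphs (h)–(n): (h) operates — the registered capacity is 3,980 units, meeting the 3,480 units threshold. (i) is triggered (a home-based business operates on the lot), but is displaced by (j): (j) applies — the lot is in a historic district. (k) would limit (j) — a current General Notice is held — but (l) sets (k) aside: (l) is engaged — the reference index is 623, less than the 642 limit. (m) applies (a current Standing Notice is held), but yields to (n): (n) applies — the reportable unit count is 50, under the 57 limit. So (b) is unavailable.
Exception (c) fails — aggregate throughput is 7,570 units, not less than 6,640 units.
Exception (d) requires that the structure's height is below 12 ft; but the structure's height is 13 ft, not below 12 ft, so (d) is unavailable.
Exception (e) does not apply: electrical service is planned.
Every exception is unavailable, so the rule governs.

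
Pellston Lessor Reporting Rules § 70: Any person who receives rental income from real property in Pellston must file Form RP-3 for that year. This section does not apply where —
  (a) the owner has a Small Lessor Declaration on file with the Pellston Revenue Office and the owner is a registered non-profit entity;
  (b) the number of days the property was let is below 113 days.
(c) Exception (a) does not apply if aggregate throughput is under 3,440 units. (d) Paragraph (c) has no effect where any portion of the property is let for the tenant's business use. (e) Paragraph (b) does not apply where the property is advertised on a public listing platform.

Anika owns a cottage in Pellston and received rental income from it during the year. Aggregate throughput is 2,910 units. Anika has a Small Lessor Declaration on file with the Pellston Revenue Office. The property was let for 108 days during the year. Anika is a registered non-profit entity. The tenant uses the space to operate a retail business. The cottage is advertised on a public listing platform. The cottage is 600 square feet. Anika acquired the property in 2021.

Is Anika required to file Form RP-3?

Exception (a) is satisfied on its face — a Small Lessor Declaration is on file; Anika is a registered non-profit. Under paragraphs (c)–(d): (c) would limit (a) — aggregate throughput is 2,910 units, under the 3,440 units limit — but (d) sets (c) aside: (d) is triggered — the space is let for business use. (a) remains available.
All of (b)'s requirements are met (the number of days the property was let is 108 days, below the 113 days limit). Turning to paragraph (e): (e) operates against (b): the property is publicly advertised. So (b) is unavailable.

No — exception (a) applies; Anika is not required to file Form RP-3.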